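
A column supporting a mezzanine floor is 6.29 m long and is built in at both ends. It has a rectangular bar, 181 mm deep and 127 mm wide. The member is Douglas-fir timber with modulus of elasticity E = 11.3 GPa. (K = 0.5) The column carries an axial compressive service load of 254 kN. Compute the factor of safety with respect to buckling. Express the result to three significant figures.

n ≈ 1.37

Buckling occurs about the weak axis: I_min = h·b³/12 with b = 127 mm (the shorter side).
I_min = 181×127³/12 = 3.090×10^7 mm⁴
I = 3.090×10^7 mm⁴ = 3.090×10^-5 m⁴
Effective length L_e = K·L = 0.5 × 6.29 = 3.145 m
P_cr = π²EI / L_e² = π² × 11.3×10⁹ × 3.090×10^-5 / 3.145² = 3.484×10^5 N
Factor of safety n = P_cr / P = 348.37 / 254 = 1.37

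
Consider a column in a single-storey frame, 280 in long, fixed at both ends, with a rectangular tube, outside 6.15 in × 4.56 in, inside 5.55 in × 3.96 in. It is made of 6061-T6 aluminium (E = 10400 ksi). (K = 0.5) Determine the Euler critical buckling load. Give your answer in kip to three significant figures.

P_cr ≈ 104 kip

Weak-axis I_min = (h_o·b_o³ − h_i·b_i³)/12 with b_o = 4.56, b_i = 3.960 in (shorter outer/inner sides).
I_min = (6.15×4.56³ − 5.550×3.960³)/12 = 19.87 in⁴
Effective length L_e = K·L = 0.5 × 280 = 140.0 in
P_cr = π²EI / L_e² = π² × 10400×10³ × 19.87 / 140.0² = 1.041×10^5 lb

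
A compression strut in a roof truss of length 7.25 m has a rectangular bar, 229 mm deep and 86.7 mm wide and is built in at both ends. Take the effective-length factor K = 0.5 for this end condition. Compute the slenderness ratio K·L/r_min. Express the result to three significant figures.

λ ≈ 145

For a rectangle r_min = b/√12 = 86.7/√12 = 25.03 mm
L_e = K·L = 0.5 × 7.25 m = 3.625 m = 3625.0 mm
λ = L_e / r_min = 3625.0 / 25.03 = 145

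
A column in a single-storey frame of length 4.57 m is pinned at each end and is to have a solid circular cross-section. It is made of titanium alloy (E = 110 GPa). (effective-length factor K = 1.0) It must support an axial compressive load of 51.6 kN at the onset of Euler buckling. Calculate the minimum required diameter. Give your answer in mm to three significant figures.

L_e = K·L = 1 × 4.57 = 4.570 m
Required I = P_cr·L_e²/(π²E) = 5.160×10^4 × 4.570² / (π² × 1.10×10^11) = 9.926×10^-7 m⁴
I_req = 9.926×10^5 mm⁴
Solid circle: I = πd⁴/64  ⇒  d = (64I/π)^(1/4) = (64×9.926×10^5/π)^(1/4) = 67.1 mm

d ≈ 67.1 mm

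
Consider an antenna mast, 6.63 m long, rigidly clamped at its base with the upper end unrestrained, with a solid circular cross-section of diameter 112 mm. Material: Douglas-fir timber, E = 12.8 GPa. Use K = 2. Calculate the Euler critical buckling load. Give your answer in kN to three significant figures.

P_cr ≈ 5.55 kN

I = πd⁴/64 = π×112⁴/64 = 7.724×10^6 mm⁴
I = 7.724×10^6 mm⁴ = 7.724×10^-6 m⁴
Effective length L_e = K·L = 2 × 6.63 = 13.26 m
P_cr = π²EI / L_e² = π² × 12.8×10⁹ × 7.724×10^-6 / 13.26² = 5.550×10^3 N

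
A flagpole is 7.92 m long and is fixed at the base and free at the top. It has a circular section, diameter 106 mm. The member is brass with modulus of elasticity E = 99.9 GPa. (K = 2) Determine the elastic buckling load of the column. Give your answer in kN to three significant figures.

P_cr ≈ 24.4 kN

I = πd⁴/64 = π×106⁴/64 = 6.197×10^6 mm⁴
I = 6.197×10^6 mm⁴ = 6.197×10^-6 m⁴
Effective length L_e = K·L = 2 × 7.92 = 15.84 m
P_cr = π²EI / L_e² = π² × 99.9×10⁹ × 6.197×10^-6 / 15.84² = 2.435×10^4 N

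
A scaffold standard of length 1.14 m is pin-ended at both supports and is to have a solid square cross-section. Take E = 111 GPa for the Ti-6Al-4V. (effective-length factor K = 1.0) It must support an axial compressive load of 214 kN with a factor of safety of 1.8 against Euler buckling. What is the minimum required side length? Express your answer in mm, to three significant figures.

a ≈ 48.4 mm

Required P_cr = n·P = 1.8 × 214 = 385.2 kN
L_e = K·L = 1 × 1.14 = 1.140 m
Required I = P_cr·L_e²/(π²E) = 3.852×10^5 × 1.140² / (π² × 1.11×10^11) = 4.570×10^-7 m⁴
I_req = 4.570×10^5 mm⁴
Solid square: I = a⁴/12  ⇒  a = (12I)^(1/4) = (12×4.570×10^5)^(1/4) = 48.4 mm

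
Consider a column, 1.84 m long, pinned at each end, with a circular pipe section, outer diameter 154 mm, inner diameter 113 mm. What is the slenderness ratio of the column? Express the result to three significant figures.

λ ≈ 38.5

d_o = 154 mm, d_i = 113 mm
I = π(d_o⁴ − d_i⁴)/64 = π(154⁴ − 113.0⁴)/64 = 1.961×10^7 mm⁴
A = 8.598×10^3 mm²;  r_min = √(I/A) = √(1.961×10^7/8.598×10^3) = 47.75 mm
L_e = K·L = 1 × 1.84 m = 1.840 m = 1840.0 mm
λ = L_e / r_min = 1840.0 / 47.75 = 38.5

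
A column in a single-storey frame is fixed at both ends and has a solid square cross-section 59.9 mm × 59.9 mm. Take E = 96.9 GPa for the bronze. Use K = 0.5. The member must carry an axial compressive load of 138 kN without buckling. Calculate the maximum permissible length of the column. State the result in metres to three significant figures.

L_max ≈ 5.45 m

I = a⁴/12 = 59.9⁴/12 = 1.073×10^6 mm⁴
I = 1.073×10^-6 m⁴
At the buckling limit P_cr = P = 1.380×10^5 N
From P_cr = π²EI/(K·L)²:  L = (1/K)·√(π²EI/P_cr) = (1/0.5)·√(π²×9.69×10^10×1.073×10^-6/1.380×10^5)
L = 5.45 m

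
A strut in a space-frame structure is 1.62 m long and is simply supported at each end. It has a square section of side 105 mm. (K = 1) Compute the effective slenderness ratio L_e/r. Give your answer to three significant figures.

λ ≈ 53.4

For a square r = a/√12 = 105/√12 = 30.31 mm
L_e = K·L = 1 × 1.62 m = 1.620 m = 1620.0 mm
λ = L_e / r_min = 1620.0 / 30.31 = 53.4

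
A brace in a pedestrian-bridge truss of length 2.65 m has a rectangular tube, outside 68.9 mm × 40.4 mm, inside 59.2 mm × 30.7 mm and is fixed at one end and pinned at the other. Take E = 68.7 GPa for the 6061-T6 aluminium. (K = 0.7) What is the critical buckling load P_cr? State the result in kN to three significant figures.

P_cr ≈ 46.5 kN

Weak-axis I_min = (h_o·b_o³ − h_i·b_i³)/12 with b_o = 40.4, b_i = 30.70 mm (shorter outer/inner sides).
I_min = (68.9×40.4³ − 59.20×30.70³)/12 = 2.359×10^5 mm⁴
I = 2.359×10^5 mm⁴ = 2.359×10^-7 m⁴
Effective length L_e = K·L = 0.7 × 2.65 = 1.855 m
P_cr = π²EI / L_e² = π² × 68.7×10⁹ × 2.359×10^-7 / 1.855² = 4.647×10^4 N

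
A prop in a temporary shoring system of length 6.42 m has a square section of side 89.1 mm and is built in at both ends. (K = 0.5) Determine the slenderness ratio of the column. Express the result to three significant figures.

λ ≈ 125

For a square r = a/√12 = 89.1/√12 = 25.72 mm
L_e = K·L = 0.5 × 6.42 m = 3.210 m = 3210.0 mm
λ = L_e / r_min = 3210.0 / 25.72 = 125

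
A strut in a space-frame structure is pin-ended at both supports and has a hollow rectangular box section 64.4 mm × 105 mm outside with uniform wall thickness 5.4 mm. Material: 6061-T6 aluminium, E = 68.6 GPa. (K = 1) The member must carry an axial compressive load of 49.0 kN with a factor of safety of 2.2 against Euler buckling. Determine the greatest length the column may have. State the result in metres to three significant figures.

L_max ≈ 2.66 m

Inner dimensions: h_i = 105 − 2×5.4 = 94.20 mm, b_i = 64.4 − 2×5.4 = 53.60 mm
Weak-axis I_min = (h_o·b_o³ − h_i·b_i³)/12 with b_o = 64.4, b_i = 53.60 mm (shorter outer/inner sides).
I_min = (105×64.4³ − 94.20×53.60³)/12 = 1.128×10^6 mm⁴
I = 1.128×10^-6 m⁴
Required critical load P_cr = n·P = 2.2 × 49.0 = 107.8 kN = 1.078×10^5 N
From P_cr = π²EI/(K·L)²:  L = (1/K)·√(π²EI/P_cr) = (1/1)·√(π²×6.86×10^10×1.128×10^-6/1.078×10^5)
L = 2.66 m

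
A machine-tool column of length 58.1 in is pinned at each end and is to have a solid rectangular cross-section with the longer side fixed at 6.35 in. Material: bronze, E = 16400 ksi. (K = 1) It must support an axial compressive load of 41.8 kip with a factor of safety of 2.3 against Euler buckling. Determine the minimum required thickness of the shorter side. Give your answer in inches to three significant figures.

Required P_cr = n·P = 2.3 × 41.8 = 96.14 kip
L_e = K·L = 1 × 58.1 = 58.10 in
Required I = P_cr·L_e²/(π²E) = 9.614×10^4 × 58.10² / (π² × 1.64×10^7) = 2.005 in⁴
Rectangle, weak axis: I_min = h·b³/12 with h = 6.35 in fixed  ⇒  b = (12I/h)^(1/3) = 1.56 in

b ≈ 1.56 in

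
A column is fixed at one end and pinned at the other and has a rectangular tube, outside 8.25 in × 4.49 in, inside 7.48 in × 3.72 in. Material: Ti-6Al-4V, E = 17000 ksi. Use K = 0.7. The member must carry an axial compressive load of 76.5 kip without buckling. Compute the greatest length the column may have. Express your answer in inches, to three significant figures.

Weak-axis I_min = (h_o·b_o³ − h_i·b_i³)/12 with b_o = 4.49, b_i = 3.720 in (shorter outer/inner sides).
I_min = (8.25×4.49³ − 7.480×3.720³)/12 = 30.14 in⁴
At the buckling limit P_cr = P = 7.650×10^4 lb
From P_cr = π²EI/(K·L)²:  L = (1/K)·√(π²EI/P_cr) = (1/0.7)·√(π²×1.70×10^7×30.14/7.650×10^4)
L = 367 in

L_max ≈ 367 in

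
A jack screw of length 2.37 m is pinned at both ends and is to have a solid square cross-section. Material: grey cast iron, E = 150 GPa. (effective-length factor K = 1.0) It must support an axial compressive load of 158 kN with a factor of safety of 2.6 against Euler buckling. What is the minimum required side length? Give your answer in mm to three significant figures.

a ≈ 65.8 mm

Required P_cr = n·P = 2.6 × 158 = 410.8 kN
L_e = K·L = 1 × 2.37 = 2.370 m
Required I = P_cr·L_e²/(π²E) = 4.108×10^5 × 2.370² / (π² × 1.50×10^11) = 1.559×10^-6 m⁴
I_req = 1.559×10^6 mm⁴
Solid square: I = a⁴/12  ⇒  a = (12I)^(1/4) = (12×1.559×10^6)^(1/4) = 65.8 mm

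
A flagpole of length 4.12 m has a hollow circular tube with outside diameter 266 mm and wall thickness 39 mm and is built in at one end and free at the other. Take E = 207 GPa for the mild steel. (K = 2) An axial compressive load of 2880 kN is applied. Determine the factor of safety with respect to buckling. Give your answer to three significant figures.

Inner diameter d_i = 266 − 2×39 = 188.0 mm
I = π(d_o⁴ − d_i⁴)/64 = π(266⁴ − 188.0⁴)/64 = 1.844×10^8 mm⁴
I = 1.844×10^8 mm⁴ = 1.844×10^-4 m⁴
Effective length L_e = K·L = 2 × 4.12 = 8.240 m
P_cr = π²EI / L_e² = π² × 207×10⁹ × 1.844×10^-4 / 8.240² = 5.549×10^6 N
Factor of safety n = P_cr / P = 5549.5 / 2880 = 1.93

n ≈ 1.93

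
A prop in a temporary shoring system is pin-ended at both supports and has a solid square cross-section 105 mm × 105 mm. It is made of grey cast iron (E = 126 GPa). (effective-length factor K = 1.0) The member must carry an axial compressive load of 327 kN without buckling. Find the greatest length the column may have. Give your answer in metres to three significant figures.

I = a⁴/12 = 105⁴/12 = 1.013×10^7 mm⁴
I = 1.013×10^-5 m⁴
At the buckling limit P_cr = P = 3.270×10^5 N
From P_cr = π²EI/(K·L)²:  L = (1/K)·√(π²EI/P_cr) = (1/1)·√(π²×1.26×10^11×1.013×10^-5/3.270×10^5)
L = 6.21 m

L_max ≈ 6.21 m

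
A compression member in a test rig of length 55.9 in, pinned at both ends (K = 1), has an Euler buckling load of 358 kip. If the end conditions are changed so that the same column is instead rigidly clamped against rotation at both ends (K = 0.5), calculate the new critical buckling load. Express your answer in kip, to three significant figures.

P_cr ∝ 1/K², so P_cr,new = P_cr,old × (K_old/K_new)² = 358 × (1/0.5)²
= 358 × 4.000 = 1430 kip

P_cr ≈ 1430 kip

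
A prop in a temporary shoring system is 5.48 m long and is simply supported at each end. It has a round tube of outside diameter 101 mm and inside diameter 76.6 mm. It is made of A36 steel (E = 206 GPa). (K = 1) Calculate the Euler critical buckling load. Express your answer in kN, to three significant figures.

P_cr ≈ 231 kN

d_o = 101 mm, d_i = 76.6 mm
I = π(d_o⁴ − d_i⁴)/64 = π(101⁴ − 76.60⁴)/64 = 3.418×10^6 mm⁴
I = 3.418×10^6 mm⁴ = 3.418×10^-6 m⁴
Effective length L_e = K·L = 1 × 5.48 = 5.480 m
P_cr = π²EI / L_e² = π² × 206×10⁹ × 3.418×10^-6 / 5.480² = 2.314×10^5 N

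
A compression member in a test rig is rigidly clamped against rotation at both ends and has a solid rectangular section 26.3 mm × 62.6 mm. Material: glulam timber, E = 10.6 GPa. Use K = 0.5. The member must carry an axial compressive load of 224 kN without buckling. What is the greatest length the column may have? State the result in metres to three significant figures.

L_max ≈ 0.421 m

Buckling occurs about the weak axis: I_min = h·b³/12 with b = 26.3 mm (the shorter side).
I_min = 62.6×26.3³/12 = 9.490×10^4 mm⁴
I = 9.490×10^-8 m⁴
At the buckling limit P_cr = P = 2.240×10^5 N
From P_cr = π²EI/(K·L)²:  L = (1/K)·√(π²EI/P_cr) = (1/0.5)·√(π²×1.06×10^10×9.490×10^-8/2.240×10^5)
L = 0.421 m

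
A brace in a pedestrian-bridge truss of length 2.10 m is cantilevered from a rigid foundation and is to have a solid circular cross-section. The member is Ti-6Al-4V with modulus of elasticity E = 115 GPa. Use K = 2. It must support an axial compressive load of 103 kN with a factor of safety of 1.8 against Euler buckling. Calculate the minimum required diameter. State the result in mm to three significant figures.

d ≈ 87.5 mm

Required P_cr = n·P = 1.8 × 103 = 185.4 kN
L_e = K·L = 2 × 2.10 = 4.200 m
Required I = P_cr·L_e²/(π²E) = 1.854×10^5 × 4.200² / (π² × 1.15×10^11) = 2.881×10^-6 m⁴
I_req = 2.881×10^6 mm⁴
Solid circle: I = πd⁴/64  ⇒  d = (64I/π)^(1/4) = (64×2.881×10^6/π)^(1/4) = 87.5 mm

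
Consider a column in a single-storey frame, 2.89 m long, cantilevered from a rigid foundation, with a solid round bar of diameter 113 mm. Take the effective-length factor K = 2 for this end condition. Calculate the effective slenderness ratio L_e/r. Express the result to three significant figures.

For a solid circle r = d/4 = 113/4 = 28.25 mm
L_e = K·L = 2 × 2.89 m = 5.780 m = 5780.0 mm
λ = L_e / r_min = 5780.0 / 28.25 = 205

λ ≈ 205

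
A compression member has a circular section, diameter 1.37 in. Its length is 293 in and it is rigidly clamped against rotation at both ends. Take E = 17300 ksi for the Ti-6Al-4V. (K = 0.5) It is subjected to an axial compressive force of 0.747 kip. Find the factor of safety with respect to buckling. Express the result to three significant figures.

I = πd⁴/64 = π×1.37⁴/64 = 0.1729 in⁴
Effective length L_e = K·L = 0.5 × 293 = 146.5 in
P_cr = π²EI / L_e² = π² × 17300×10³ × 0.1729 / 146.5² = 1.376×10^3 lb
Factor of safety n = P_cr / P = 1.3757 / 0.747 = 1.84

n ≈ 1.84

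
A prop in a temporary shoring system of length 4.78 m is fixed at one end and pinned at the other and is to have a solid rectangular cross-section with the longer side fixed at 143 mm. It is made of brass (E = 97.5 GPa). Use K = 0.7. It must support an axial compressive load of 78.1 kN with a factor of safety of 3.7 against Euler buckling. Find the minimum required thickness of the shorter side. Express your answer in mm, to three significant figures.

b ≈ 65.6 mm

Required P_cr = n·P = 3.7 × 78.1 = 289.0 kN
L_e = K·L = 0.7 × 4.78 = 3.346 m
Required I = P_cr·L_e²/(π²E) = 2.890×10^5 × 3.346² / (π² × 9.75×10^10) = 3.362×10^-6 m⁴
I_req = 3.362×10^6 mm⁴
Rectangle, weak axis: I_min = h·b³/12 with h = 143 mm fixed  ⇒  b = (12I/h)^(1/3) = 65.6 mm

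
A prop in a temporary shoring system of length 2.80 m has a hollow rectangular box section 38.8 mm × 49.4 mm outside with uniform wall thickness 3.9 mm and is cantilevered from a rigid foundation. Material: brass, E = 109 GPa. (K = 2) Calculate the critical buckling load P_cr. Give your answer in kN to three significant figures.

P_cr ≈ 4.71 kN

Inner dimensions: h_i = 49.4 − 2×3.9 = 41.60 mm, b_i = 38.8 − 2×3.9 = 31.00 mm
Weak-axis I_min = (h_o·b_o³ − h_i·b_i³)/12 with b_o = 38.8, b_i = 31.00 mm (shorter outer/inner sides).
I_min = (49.4×38.8³ − 41.60×31.00³)/12 = 1.372×10^5 mm⁴
I = 1.372×10^5 mm⁴ = 1.372×10^-7 m⁴
Effective length L_e = K·L = 2 × 2.80 = 5.600 m
P_cr = π²EI / L_e² = π² × 109×10⁹ × 1.372×10^-7 / 5.600² = 4.706×10^3 N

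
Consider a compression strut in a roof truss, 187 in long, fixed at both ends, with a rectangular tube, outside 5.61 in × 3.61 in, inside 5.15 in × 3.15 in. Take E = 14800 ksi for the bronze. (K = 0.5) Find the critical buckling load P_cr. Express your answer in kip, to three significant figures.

P_cr ≈ 143 kip

Weak-axis I_min = (h_o·b_o³ − h_i·b_i³)/12 with b_o = 3.61, b_i = 3.150 in (shorter outer/inner sides).
I_min = (5.61×3.61³ − 5.150×3.150³)/12 = 8.580 in⁴
Effective length L_e = K·L = 0.5 × 187 = 93.50 in
P_cr = π²EI / L_e² = π² × 14800×10³ × 8.580 / 93.50² = 1.434×10^5 lb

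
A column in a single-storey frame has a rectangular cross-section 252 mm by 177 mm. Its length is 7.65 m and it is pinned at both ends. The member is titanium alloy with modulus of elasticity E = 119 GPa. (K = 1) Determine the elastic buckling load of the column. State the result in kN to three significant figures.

P_cr ≈ 2340 kN

Buckling occurs about the weak axis: I_min = h·b³/12 with b = 177 mm (the shorter side).
I_min = 252×177³/12 = 1.164×10^8 mm⁴
I = 1.164×10^8 mm⁴ = 1.164×10^-4 m⁴
Effective length L_e = K·L = 1 × 7.65 = 7.650 m
P_cr = π²EI / L_e² = π² × 119×10⁹ × 1.164×10^-4 / 7.650² = 2.337×10^6 N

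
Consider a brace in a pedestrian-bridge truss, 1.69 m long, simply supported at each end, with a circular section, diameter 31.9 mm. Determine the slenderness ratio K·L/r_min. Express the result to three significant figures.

For a solid circle r = d/4 = 31.9/4 = 7.975 mm
L_e = K·L = 1 × 1.69 m = 1.690 m = 1690.0 mm
λ = L_e / r_min = 1690.0 / 7.975 = 212

λ ≈ 212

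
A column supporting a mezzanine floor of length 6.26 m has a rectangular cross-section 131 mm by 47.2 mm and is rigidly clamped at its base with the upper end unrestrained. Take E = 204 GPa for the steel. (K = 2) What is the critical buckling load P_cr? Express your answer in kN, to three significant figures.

Buckling occurs about the weak axis: I_min = h·b³/12 with b = 47.2 mm (the shorter side).
I_min = 131×47.2³/12 = 1.148×10^6 mm⁴
I = 1.148×10^6 mm⁴ = 1.148×10^-6 m⁴
Effective length L_e = K·L = 2 × 6.26 = 12.52 m
P_cr = π²EI / L_e² = π² × 204×10⁹ × 1.148×10^-6 / 12.52² = 1.474×10^4 N

P_cr ≈ 14.7 kN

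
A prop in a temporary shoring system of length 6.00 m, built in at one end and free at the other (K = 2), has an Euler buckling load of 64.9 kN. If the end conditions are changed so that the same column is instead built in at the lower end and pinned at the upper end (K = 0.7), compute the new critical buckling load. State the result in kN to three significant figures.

P_cr ∝ 1/K², so P_cr,new = P_cr,old × (K_old/K_new)² = 64.9 × (2/0.7)²
= 64.9 × 8.163 = 530 kN

P_cr ≈ 530 kN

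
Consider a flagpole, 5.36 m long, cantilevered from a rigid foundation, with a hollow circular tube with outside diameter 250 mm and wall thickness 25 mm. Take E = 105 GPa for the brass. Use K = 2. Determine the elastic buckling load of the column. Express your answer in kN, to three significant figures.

Inner diameter d_i = 250 − 2×25 = 200.0 mm
I = π(d_o⁴ − d_i⁴)/64 = π(250⁴ − 200.0⁴)/64 = 1.132×10^8 mm⁴
I = 1.132×10^8 mm⁴ = 1.132×10^-4 m⁴
Effective length L_e = K·L = 2 × 5.36 = 10.72 m
P_cr = π²EI / L_e² = π² × 105×10⁹ × 1.132×10^-4 / 10.72² = 1.021×10^6 N

P_cr ≈ 1020 kN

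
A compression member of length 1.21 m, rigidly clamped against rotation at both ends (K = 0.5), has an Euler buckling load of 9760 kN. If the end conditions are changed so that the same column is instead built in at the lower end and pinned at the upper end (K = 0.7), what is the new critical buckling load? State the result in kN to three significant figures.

P_cr ∝ 1/K², so P_cr,new = P_cr,old × (K_old/K_new)² = 9760 × (0.5/0.7)²
= 9760 × 0.5102 = 4980 kN

P_cr ≈ 4980 kN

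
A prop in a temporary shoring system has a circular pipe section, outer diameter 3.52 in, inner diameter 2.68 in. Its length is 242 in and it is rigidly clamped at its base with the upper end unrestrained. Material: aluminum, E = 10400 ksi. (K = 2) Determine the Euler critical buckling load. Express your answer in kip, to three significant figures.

d_o = 3.52 in, d_i = 2.68 in
I = π(d_o⁴ − d_i⁴)/64 = π(3.52⁴ − 2.680⁴)/64 = 5.004 in⁴
Effective length L_e = K·L = 2 × 242 = 484.0 in
P_cr = π²EI / L_e² = π² × 10400×10³ × 5.004 / 484.0² = 2.192×10^3 lb

P_cr ≈ 2.19 kip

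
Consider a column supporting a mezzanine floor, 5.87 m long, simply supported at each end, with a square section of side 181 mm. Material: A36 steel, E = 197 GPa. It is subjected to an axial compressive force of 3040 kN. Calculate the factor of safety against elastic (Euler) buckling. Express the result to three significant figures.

I = a⁴/12 = 181⁴/12 = 8.944×10^7 mm⁴
I = 8.944×10^7 mm⁴ = 8.944×10^-5 m⁴
Effective length L_e = K·L = 1 × 5.87 = 5.870 m
P_cr = π²EI / L_e² = π² × 197×10⁹ × 8.944×10^-5 / 5.870² = 5.047×10^6 N
Factor of safety n = P_cr / P = 5046.9 / 3040 = 1.66

n ≈ 1.66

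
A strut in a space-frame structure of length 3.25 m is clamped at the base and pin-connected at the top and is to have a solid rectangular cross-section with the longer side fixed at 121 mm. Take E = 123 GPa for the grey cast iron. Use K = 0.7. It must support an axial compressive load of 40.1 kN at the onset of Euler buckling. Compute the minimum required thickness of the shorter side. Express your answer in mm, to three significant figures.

L_e = K·L = 0.7 × 3.25 = 2.275 m
Required I = P_cr·L_e²/(π²E) = 4.010×10^4 × 2.275² / (π² × 1.23×10^11) = 1.710×10^-7 m⁴
I_req = 1.710×10^5 mm⁴
Rectangle, weak axis: I_min = h·b³/12 with h = 121 mm fixed  ⇒  b = (12I/h)^(1/3) = 25.7 mm

b ≈ 25.7 mm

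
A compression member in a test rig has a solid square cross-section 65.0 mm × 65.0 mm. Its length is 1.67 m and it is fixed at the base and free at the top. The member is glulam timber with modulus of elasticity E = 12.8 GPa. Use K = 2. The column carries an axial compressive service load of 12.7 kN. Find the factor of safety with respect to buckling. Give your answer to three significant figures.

I = a⁴/12 = 65.0⁴/12 = 1.488×10^6 mm⁴
I = 1.488×10^6 mm⁴ = 1.488×10^-6 m⁴
Effective length L_e = K·L = 2 × 1.67 = 3.340 m
P_cr = π²EI / L_e² = π² × 12.8×10⁹ × 1.488×10^-6 / 3.340² = 1.685×10^4 N
Factor of safety n = P_cr / P = 16.846 / 12.7 = 1.33

n ≈ 1.33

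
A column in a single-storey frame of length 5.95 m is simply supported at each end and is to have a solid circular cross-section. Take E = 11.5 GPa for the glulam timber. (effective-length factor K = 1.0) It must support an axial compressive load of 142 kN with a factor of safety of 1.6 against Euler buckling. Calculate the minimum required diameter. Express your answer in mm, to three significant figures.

Required P_cr = n·P = 1.6 × 142 = 227.2 kN
L_e = K·L = 1 × 5.95 = 5.950 m
Required I = P_cr·L_e²/(π²E) = 2.272×10^5 × 5.950² / (π² × 1.15×10^10) = 7.087×10^-5 m⁴
I_req = 7.087×10^7 mm⁴
Solid circle: I = πd⁴/64  ⇒  d = (64I/π)^(1/4) = (64×7.087×10^7/π)^(1/4) = 195 mm

d ≈ 195 mm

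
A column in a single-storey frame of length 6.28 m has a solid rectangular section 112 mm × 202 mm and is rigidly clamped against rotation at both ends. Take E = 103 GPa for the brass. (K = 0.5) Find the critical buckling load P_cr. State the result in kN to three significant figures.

P_cr ≈ 2440 kN

Buckling occurs about the weak axis: I_min = h·b³/12 with b = 112 mm (the shorter side).
I_min = 202×112³/12 = 2.365×10^7 mm⁴
I = 2.365×10^7 mm⁴ = 2.365×10^-5 m⁴
Effective length L_e = K·L = 0.5 × 6.28 = 3.140 m
P_cr = π²EI / L_e² = π² × 103×10⁹ × 2.365×10^-5 / 3.140² = 2.438×10^6 N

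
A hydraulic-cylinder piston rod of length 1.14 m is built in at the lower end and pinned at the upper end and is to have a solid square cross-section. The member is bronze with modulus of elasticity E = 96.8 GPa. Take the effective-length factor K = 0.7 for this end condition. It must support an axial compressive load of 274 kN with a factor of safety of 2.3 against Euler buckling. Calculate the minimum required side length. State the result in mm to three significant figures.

Required P_cr = n·P = 2.3 × 274 = 630.2 kN
L_e = K·L = 0.7 × 1.14 = 0.7980 m
Required I = P_cr·L_e²/(π²E) = 6.302×10^5 × 0.7980² / (π² × 9.68×10^10) = 4.201×10^-7 m⁴
I_req = 4.201×10^5 mm⁴
Solid square: I = a⁴/12  ⇒  a = (12I)^(1/4) = (12×4.201×10^5)^(1/4) = 47.4 mm

a ≈ 47.4 mm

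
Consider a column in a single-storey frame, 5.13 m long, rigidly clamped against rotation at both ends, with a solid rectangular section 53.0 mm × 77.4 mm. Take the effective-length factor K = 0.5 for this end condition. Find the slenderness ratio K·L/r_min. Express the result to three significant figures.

Buckling occurs about the weak axis: I_min = h·b³/12 with b = 53.0 mm (the shorter side).
I_min = 77.4×53.0³/12 = 9.603×10^5 mm⁴
A = 4.102×10^3 mm²;  r_min = √(I/A) = √(9.603×10^5/4.102×10^3) = 15.30 mm
L_e = K·L = 0.5 × 5.13 m = 2.565 m = 2565.0 mm
λ = L_e / r_min = 2565.0 / 15.30 = 168

λ ≈ 168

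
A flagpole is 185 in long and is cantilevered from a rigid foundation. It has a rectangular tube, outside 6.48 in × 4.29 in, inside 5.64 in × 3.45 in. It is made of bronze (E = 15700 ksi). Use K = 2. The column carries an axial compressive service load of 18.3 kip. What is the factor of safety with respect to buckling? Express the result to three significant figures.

Weak-axis I_min = (h_o·b_o³ − h_i·b_i³)/12 with b_o = 4.29, b_i = 3.450 in (shorter outer/inner sides).
I_min = (6.48×4.29³ − 5.640×3.450³)/12 = 23.34 in⁴
Effective length L_e = K·L = 2 × 185 = 370.0 in
P_cr = π²EI / L_e² = π² × 15700×10³ × 23.34 / 370.0² = 2.641×10^4 lb
Factor of safety n = P_cr / P = 26.412 / 18.3 = 1.44

n ≈ 1.44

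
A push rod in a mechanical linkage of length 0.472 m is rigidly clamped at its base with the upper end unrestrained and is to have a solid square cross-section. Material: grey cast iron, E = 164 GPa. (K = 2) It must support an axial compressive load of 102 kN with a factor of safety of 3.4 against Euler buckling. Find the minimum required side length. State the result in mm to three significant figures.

a ≈ 38.9 mm

Required P_cr = n·P = 3.4 × 102 = 346.8 kN
L_e = K·L = 2 × 0.472 = 0.9440 m
Required I = P_cr·L_e²/(π²E) = 3.468×10^5 × 0.9440² / (π² × 1.64×10^11) = 1.909×10^-7 m⁴
I_req = 1.909×10^5 mm⁴
Solid square: I = a⁴/12  ⇒  a = (12I)^(1/4) = (12×1.909×10^5)^(1/4) = 38.9 mm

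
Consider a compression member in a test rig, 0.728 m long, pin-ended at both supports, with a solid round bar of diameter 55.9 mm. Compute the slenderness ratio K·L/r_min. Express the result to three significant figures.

λ ≈ 52.1

For a solid circle r = d/4 = 55.9/4 = 13.98 mm
L_e = K·L = 1 × 0.728 m = 0.7280 m = 728.00 mm
λ = L_e / r_min = 728.00 / 13.98 = 52.1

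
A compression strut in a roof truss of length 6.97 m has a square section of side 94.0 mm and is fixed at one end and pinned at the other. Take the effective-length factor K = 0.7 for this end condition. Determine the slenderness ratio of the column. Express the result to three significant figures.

I = a⁴/12 = 94.0⁴/12 = 6.506×10^6 mm⁴
A = 8.836×10^3 mm²;  r_min = √(I/A) = √(6.506×10^6/8.836×10^3) = 27.14 mm
L_e = K·L = 0.7 × 6.97 m = 4.879 m = 4879.0 mm
λ = L_e / r_min = 4879.0 / 27.14 = 180

λ ≈ 180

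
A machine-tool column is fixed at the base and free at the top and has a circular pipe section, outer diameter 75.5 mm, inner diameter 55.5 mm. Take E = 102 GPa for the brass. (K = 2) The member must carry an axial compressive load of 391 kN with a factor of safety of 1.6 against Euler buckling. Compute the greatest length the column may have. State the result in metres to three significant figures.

d_o = 75.5 mm, d_i = 55.5 mm
I = π(d_o⁴ − d_i⁴)/64 = π(75.5⁴ − 55.50⁴)/64 = 1.129×10^6 mm⁴
I = 1.129×10^-6 m⁴
Required critical load P_cr = n·P = 1.6 × 391 = 625.6 kN = 6.256×10^5 N
From P_cr = π²EI/(K·L)²:  L = (1/K)·√(π²EI/P_cr) = (1/2)·√(π²×1.02×10^11×1.129×10^-6/6.256×10^5)
L = 0.674 m

L_max ≈ 0.674 m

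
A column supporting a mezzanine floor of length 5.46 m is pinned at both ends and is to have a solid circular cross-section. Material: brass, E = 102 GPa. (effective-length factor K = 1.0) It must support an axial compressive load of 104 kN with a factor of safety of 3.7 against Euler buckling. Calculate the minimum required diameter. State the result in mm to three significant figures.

d ≈ 123 mm

Required P_cr = n·P = 3.7 × 104 = 384.8 kN
L_e = K·L = 1 × 5.46 = 5.460 m
Required I = P_cr·L_e²/(π²E) = 3.848×10^5 × 5.460² / (π² × 1.02×10^11) = 1.140×10^-5 m⁴
I_req = 1.140×10^7 mm⁴
Solid circle: I = πd⁴/64  ⇒  d = (64I/π)^(1/4) = (64×1.140×10^7/π)^(1/4) = 123 mm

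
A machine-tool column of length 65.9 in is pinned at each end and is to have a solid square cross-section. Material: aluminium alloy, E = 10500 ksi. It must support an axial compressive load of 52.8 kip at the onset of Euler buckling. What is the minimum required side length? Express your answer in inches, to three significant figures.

a ≈ 2.27 in

L_e = K·L = 1 × 65.9 = 65.90 in
Required I = P_cr·L_e²/(π²E) = 5.280×10^4 × 65.90² / (π² × 1.05×10^7) = 2.213 in⁴
Solid square: I = a⁴/12  ⇒  a = (12I)^(1/4) = (12×2.213)^(1/4) = 2.27 in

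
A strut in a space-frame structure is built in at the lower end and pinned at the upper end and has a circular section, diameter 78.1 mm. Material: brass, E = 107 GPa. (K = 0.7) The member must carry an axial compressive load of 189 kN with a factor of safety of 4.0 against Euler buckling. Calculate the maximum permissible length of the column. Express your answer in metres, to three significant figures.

L_max ≈ 2.28 m

I = πd⁴/64 = π×78.1⁴/64 = 1.826×10^6 mm⁴
I = 1.826×10^-6 m⁴
Required critical load P_cr = n·P = 4.0 × 189 = 756.0 kN = 7.560×10^5 N
From P_cr = π²EI/(K·L)²:  L = (1/K)·√(π²EI/P_cr) = (1/0.7)·√(π²×1.07×10^11×1.826×10^-6/7.560×10^5)
L = 2.28 m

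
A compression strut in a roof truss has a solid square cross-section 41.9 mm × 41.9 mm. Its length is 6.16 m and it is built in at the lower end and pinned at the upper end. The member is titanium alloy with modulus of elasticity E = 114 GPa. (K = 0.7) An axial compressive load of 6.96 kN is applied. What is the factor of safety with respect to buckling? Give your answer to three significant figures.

I = a⁴/12 = 41.9⁴/12 = 2.568×10^5 mm⁴
I = 2.568×10^5 mm⁴ = 2.568×10^-7 m⁴
Effective length L_e = K·L = 0.7 × 6.16 = 4.312 m
P_cr = π²EI / L_e² = π² × 114×10⁹ × 2.568×10^-7 / 4.312² = 1.554×10^4 N
Factor of safety n = P_cr / P = 15.543 / 6.96 = 2.23

n ≈ 2.23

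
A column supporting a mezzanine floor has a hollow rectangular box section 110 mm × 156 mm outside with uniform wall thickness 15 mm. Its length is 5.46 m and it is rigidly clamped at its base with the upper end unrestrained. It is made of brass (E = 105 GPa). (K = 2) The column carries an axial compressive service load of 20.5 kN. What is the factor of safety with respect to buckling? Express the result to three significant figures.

n ≈ 5.06

Inner dimensions: h_i = 156 − 2×15 = 126.0 mm, b_i = 110 − 2×15 = 80.00 mm
Weak-axis I_min = (h_o·b_o³ − h_i·b_i³)/12 with b_o = 110, b_i = 80.00 mm (shorter outer/inner sides).
I_min = (156×110³ − 126.0×80.00³)/12 = 1.193×10^7 mm⁴
I = 1.193×10^7 mm⁴ = 1.193×10^-5 m⁴
Effective length L_e = K·L = 2 × 5.46 = 10.92 m
P_cr = π²EI / L_e² = π² × 105×10⁹ × 1.193×10^-5 / 10.92² = 1.037×10^5 N
Factor of safety n = P_cr / P = 103.65 / 20.5 = 5.06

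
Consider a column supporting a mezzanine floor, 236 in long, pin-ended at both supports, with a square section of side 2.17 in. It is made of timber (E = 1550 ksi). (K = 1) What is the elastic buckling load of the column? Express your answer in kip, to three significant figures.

I = a⁴/12 = 2.17⁴/12 = 1.848 in⁴
Effective length L_e = K·L = 1 × 236 = 236.0 in
P_cr = π²EI / L_e² = π² × 1550×10³ × 1.848 / 236.0² = 507.5 lb

P_cr ≈ 0.508 kip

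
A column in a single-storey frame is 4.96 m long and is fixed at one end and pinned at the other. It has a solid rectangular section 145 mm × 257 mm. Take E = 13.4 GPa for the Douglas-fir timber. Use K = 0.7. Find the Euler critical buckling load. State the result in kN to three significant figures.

P_cr ≈ 716 kN

Buckling occurs about the weak axis: I_min = h·b³/12 with b = 145 mm (the shorter side).
I_min = 257×145³/12 = 6.529×10^7 mm⁴
I = 6.529×10^7 mm⁴ = 6.529×10^-5 m⁴
Effective length L_e = K·L = 0.7 × 4.96 = 3.472 m
P_cr = π²EI / L_e² = π² × 13.4×10⁹ × 6.529×10^-5 / 3.472² = 7.163×10^5 N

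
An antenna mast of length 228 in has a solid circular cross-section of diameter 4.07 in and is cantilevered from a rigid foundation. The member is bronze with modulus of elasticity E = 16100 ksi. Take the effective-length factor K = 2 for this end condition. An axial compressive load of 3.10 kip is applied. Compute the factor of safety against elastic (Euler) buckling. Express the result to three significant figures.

I = πd⁴/64 = π×4.07⁴/64 = 13.47 in⁴
Effective length L_e = K·L = 2 × 228 = 456.0 in
P_cr = π²EI / L_e² = π² × 16100×10³ × 13.47 / 456.0² = 1.029×10^4 lb
Factor of safety n = P_cr / P = 10.293 / 3.10 = 3.32

n ≈ 3.32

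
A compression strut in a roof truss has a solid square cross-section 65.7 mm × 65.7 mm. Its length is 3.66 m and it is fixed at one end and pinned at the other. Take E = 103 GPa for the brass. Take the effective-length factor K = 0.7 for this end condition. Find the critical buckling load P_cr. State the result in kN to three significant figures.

I = a⁴/12 = 65.7⁴/12 = 1.553×10^6 mm⁴
I = 1.553×10^6 mm⁴ = 1.553×10^-6 m⁴
Effective length L_e = K·L = 0.7 × 3.66 = 2.562 m
P_cr = π²EI / L_e² = π² × 103×10⁹ × 1.553×10^-6 / 2.562² = 2.405×10^5 N

P_cr ≈ 240 kN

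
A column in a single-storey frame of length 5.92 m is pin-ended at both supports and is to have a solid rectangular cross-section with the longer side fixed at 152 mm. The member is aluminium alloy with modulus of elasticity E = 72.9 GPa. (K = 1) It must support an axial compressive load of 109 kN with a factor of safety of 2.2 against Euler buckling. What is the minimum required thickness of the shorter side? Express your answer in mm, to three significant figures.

Required P_cr = n·P = 2.2 × 109 = 239.8 kN
L_e = K·L = 1 × 5.92 = 5.920 m
Required I = P_cr·L_e²/(π²E) = 2.398×10^5 × 5.920² / (π² × 7.29×10^10) = 1.168×10^-5 m⁴
I_req = 1.168×10^7 mm⁴
Rectangle, weak axis: I_min = h·b³/12 with h = 152 mm fixed  ⇒  b = (12I/h)^(1/3) = 97.3 mm

b ≈ 97.3 mm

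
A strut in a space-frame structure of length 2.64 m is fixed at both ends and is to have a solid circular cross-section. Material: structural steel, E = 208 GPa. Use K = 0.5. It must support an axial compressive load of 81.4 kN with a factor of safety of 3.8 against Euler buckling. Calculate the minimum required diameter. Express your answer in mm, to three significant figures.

d ≈ 48.1 mm

Required P_cr = n·P = 3.8 × 81.4 = 309.3 kN
L_e = K·L = 0.5 × 2.64 = 1.320 m
Required I = P_cr·L_e²/(π²E) = 3.093×10^5 × 1.320² / (π² × 2.08×10^11) = 2.625×10^-7 m⁴
I_req = 2.625×10^5 mm⁴
Solid circle: I = πd⁴/64  ⇒  d = (64I/π)^(1/4) = (64×2.625×10^5/π)^(1/4) = 48.1 mm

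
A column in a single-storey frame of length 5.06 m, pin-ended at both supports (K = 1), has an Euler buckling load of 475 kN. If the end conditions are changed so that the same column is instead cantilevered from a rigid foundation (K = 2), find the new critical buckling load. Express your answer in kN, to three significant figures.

P_cr ∝ 1/K², so P_cr,new = P_cr,old × (K_old/K_new)² = 475 × (1/2)²
= 475 × 0.2500 = 119 kN

P_cr ≈ 119 kN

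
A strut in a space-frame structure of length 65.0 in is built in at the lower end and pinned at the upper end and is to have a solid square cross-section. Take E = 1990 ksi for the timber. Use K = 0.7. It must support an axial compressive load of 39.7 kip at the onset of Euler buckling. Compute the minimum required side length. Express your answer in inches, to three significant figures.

a ≈ 2.66 in

L_e = K·L = 0.7 × 65.0 = 45.50 in
Required I = P_cr·L_e²/(π²E) = 3.970×10^4 × 45.50² / (π² × 1.99×10^6) = 4.185 in⁴
Solid square: I = a⁴/12  ⇒  a = (12I)^(1/4) = (12×4.185)^(1/4) = 2.66 in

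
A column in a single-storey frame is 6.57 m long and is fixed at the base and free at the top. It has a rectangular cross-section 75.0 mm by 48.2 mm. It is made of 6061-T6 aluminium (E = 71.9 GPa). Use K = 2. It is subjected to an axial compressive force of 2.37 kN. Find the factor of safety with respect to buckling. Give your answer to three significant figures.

Buckling occurs about the weak axis: I_min = h·b³/12 with b = 48.2 mm (the shorter side).
I_min = 75.0×48.2³/12 = 6.999×10^5 mm⁴
I = 6.999×10^5 mm⁴ = 6.999×10^-7 m⁴
Effective length L_e = K·L = 2 × 6.57 = 13.14 m
P_cr = π²EI / L_e² = π² × 71.9×10⁹ × 6.999×10^-7 / 13.14² = 2.876×10^3 N
Factor of safety n = P_cr / P = 2.8765 / 2.37 = 1.21

n ≈ 1.21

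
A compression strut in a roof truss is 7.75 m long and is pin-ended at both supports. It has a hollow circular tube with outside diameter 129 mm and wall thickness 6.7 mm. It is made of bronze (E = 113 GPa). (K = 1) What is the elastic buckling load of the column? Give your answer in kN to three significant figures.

Inner diameter d_i = 129 − 2×6.7 = 115.6 mm
I = π(d_o⁴ − d_i⁴)/64 = π(129⁴ − 115.6⁴)/64 = 4.827×10^6 mm⁴
I = 4.827×10^6 mm⁴ = 4.827×10^-6 m⁴
Effective length L_e = K·L = 1 × 7.75 = 7.750 m
P_cr = π²EI / L_e² = π² × 113×10⁹ × 4.827×10^-6 / 7.750² = 8.964×10^4 N

P_cr ≈ 89.6 kN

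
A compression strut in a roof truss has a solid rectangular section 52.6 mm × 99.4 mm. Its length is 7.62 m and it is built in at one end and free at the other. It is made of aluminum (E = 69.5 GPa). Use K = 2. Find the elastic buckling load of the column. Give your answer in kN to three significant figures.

P_cr ≈ 3.56 kN

Buckling occurs about the weak axis: I_min = h·b³/12 with b = 52.6 mm (the shorter side).
I_min = 99.4×52.6³/12 = 1.205×10^6 mm⁴
I = 1.205×10^6 mm⁴ = 1.205×10^-6 m⁴
Effective length L_e = K·L = 2 × 7.62 = 15.24 m
P_cr = π²EI / L_e² = π² × 69.5×10⁹ × 1.205×10^-6 / 15.24² = 3.560×10^3 N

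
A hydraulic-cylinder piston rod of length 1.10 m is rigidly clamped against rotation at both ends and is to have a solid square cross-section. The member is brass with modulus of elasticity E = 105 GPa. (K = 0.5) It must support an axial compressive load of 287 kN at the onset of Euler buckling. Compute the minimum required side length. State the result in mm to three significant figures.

a ≈ 31.7 mm

L_e = K·L = 0.5 × 1.10 = 0.5500 m
Required I = P_cr·L_e²/(π²E) = 2.870×10^5 × 0.5500² / (π² × 1.05×10^11) = 8.378×10^-8 m⁴
I_req = 8.378×10^4 mm⁴
Solid square: I = a⁴/12  ⇒  a = (12I)^(1/4) = (12×8.378×10^4)^(1/4) = 31.7 mm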